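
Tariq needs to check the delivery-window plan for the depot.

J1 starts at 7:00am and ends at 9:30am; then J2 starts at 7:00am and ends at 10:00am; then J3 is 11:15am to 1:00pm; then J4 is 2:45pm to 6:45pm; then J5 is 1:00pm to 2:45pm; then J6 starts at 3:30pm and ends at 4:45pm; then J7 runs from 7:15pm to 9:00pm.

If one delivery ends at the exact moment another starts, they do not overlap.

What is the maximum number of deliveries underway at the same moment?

2

Sweep the timeline, counting +1 at each start and −1 at each end (ends before starts at a tie):
7:00am start J1 → 1
7:00am start J2 → 2
9:30am end J1 → 1
10:00am end J2 → 0
11:15am start J3 → 1
1:00pm end J3 → 0
1:00pm start J5 → 1
2:45pm end J5 → 0
2:45pm start J4 → 1
3:30pm start J6 → 2
4:45pm end J6 → 1
6:45pm end J4 → 0
7:15pm start J7 → 1
9:00pm end J7 → 0
Peak is 2, at 7:00am (J1, J2).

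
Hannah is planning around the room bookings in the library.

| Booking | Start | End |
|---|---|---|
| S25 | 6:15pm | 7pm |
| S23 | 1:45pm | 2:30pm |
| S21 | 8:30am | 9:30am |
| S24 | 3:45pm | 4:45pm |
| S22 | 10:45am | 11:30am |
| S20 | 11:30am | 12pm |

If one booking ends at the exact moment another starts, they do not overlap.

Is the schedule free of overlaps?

Sorted by start: S21, S22, S20, S23, S24, S25.
S22 starts after S21 ends, so nothing later overlaps S21 either.
S20 starts exactly when S22 ends (back-to-back, no overlap), so nothing later overlaps S22 either.
S23 starts after S20 ends, so nothing later overlaps S20 either.
S24 starts after S23 ends, so nothing later overlaps S23 either.
S25 starts after S24 ends.
Every pair is clear; the schedule has no overlaps.

Yes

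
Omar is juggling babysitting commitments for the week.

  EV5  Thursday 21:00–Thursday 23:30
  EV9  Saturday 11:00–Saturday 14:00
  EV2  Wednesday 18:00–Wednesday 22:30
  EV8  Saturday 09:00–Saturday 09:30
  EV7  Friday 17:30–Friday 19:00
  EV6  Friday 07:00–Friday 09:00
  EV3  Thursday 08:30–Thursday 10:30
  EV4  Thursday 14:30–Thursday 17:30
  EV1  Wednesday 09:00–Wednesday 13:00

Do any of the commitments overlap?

No

Sorted by start: EV1, EV2, EV3, EV4, EV5, EV6, EV7, EV8, EV9.
EV2 starts after EV1 ends; EV1 is clear from here.
EV3 starts after EV2 ends; EV2 is clear from here.
EV4 starts after EV3 ends; EV3 is clear from here.
EV5 starts after EV4 ends; EV4 is clear from here.
EV6 starts after EV5 ends; EV5 is clear from here.
EV7 starts after EV6 ends; EV6 is clear from here.
EV8 starts after EV7 ends; EV7 is clear from here.
EV9 starts after EV8 ends.
Every pair is clear; the schedule has no overlaps.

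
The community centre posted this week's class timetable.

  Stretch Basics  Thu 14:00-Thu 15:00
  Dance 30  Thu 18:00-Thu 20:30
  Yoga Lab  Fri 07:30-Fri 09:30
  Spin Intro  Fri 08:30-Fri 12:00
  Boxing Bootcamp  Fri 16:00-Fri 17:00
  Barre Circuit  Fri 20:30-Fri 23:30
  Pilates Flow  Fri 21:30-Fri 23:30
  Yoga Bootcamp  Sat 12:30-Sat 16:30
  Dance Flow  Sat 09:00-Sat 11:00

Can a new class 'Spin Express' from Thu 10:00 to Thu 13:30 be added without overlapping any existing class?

Yes — the slot is free

Stretch Basics: starts Thu 14:00 at or after Spin Express ends Thu 13:30 → clear.
Dance 30: starts Thu 18:00 at or after Spin Express ends Thu 13:30 → clear.
Yoga Lab: starts Fri 07:30 at or after Spin Express ends Thu 13:30 → clear.
Spin Intro: starts Fri 08:30 at or after Spin Express ends Thu 13:30 → clear.
Boxing Bootcamp: starts Fri 16:00 at or after Spin Express ends Thu 13:30 → clear.
Barre Circuit: starts Fri 20:30 at or after Spin Express ends Thu 13:30 → clear.
Pilates Flow: starts Fri 21:30 at or after Spin Express ends Thu 13:30 → clear.
Dance Flow: starts Sat 09:00 at or after Spin Express ends Thu 13:30 → clear.
Yoga Bootcamp: starts Sat 12:30 at or after Spin Express ends Thu 13:30 → clear.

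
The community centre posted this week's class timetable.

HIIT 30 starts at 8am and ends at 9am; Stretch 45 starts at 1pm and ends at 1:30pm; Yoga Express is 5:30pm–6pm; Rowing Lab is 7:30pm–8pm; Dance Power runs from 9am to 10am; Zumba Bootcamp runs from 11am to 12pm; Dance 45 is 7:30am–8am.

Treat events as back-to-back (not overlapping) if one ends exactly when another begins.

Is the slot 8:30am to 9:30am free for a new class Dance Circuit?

No — it overlaps Dance Power, HIIT 30

Dance 45: ends 8am at or before Dance Circuit starts 8:30am → clear.
HIIT 30: starts 8am before Dance Circuit ends 9:30am, and ends 9am after Dance Circuit starts 8:30am → overlap.
Dance Power: starts 9am before Dance Circuit ends 9:30am, and ends 10am after Dance Circuit starts 8:30am → overlap.
Zumba Bootcamp: starts 11am at or after Dance Circuit ends 9:30am → clear.
Stretch 45: starts 1pm at or after Dance Circuit ends 9:30am → clear.
Yoga Express: starts 5:30pm at or after Dance Circuit ends 9:30am → clear.
Rowing Lab: starts 7:30pm at or after Dance Circuit ends 9:30am → clear.
Dance Circuit overlaps Dance Power, HIIT 30.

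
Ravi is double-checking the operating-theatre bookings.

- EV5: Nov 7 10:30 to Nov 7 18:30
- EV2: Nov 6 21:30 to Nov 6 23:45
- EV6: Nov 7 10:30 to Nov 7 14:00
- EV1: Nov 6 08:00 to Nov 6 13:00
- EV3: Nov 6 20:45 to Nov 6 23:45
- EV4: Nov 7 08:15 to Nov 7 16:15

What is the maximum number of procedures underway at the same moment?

Sort all start/end points and keep a running count:
Nov 6 08:00 start EV1 → 1
Nov 6 13:00 end EV1 → 0
Nov 6 20:45 start EV3 → 1
Nov 6 21:30 start EV2 → 2
Nov 6 23:45 end EV2 → 1
Nov 6 23:45 end EV3 → 0
Nov 7 08:15 start EV4 → 1
Nov 7 10:30 start EV5 → 2
Nov 7 10:30 start EV6 → 3
Nov 7 14:00 end EV6 → 2
Nov 7 16:15 end EV4 → 1
Nov 7 18:30 end EV5 → 0
Peak is 3, at Nov 7 10:30 (EV4, EV5, EV6).

3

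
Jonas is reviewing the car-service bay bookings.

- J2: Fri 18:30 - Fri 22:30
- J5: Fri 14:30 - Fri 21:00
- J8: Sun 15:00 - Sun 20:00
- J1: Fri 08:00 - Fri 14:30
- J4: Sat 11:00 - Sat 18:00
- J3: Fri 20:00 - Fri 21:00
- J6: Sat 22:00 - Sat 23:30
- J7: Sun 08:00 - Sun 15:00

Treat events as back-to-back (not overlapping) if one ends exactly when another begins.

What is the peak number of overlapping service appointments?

Sort all start/end points and keep a running count:
Fri 08:00 start J1 → 1
Fri 14:30 end J1 → 0
Fri 14:30 start J5 → 1
Fri 18:30 start J2 → 2
Fri 20:00 start J3 → 3
Fri 21:00 end J3 → 2
Fri 21:00 end J5 → 1
Fri 22:30 end J2 → 0
Sat 11:00 start J4 → 1
Sat 18:00 end J4 → 0
Sat 22:00 start J6 → 1
Sat 23:30 end J6 → 0
Sun 08:00 start J7 → 1
Sun 15:00 end J7 → 0
Sun 15:00 start J8 → 1
Sun 20:00 end J8 → 0
Peak is 3, at Fri 20:00 (J2, J3, J5).

3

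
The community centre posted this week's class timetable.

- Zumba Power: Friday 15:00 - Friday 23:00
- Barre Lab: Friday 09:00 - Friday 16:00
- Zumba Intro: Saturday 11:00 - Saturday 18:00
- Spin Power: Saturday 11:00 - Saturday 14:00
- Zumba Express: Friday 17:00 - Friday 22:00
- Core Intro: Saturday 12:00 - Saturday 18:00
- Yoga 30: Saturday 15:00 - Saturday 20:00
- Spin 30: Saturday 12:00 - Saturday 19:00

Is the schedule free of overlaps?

Two intervals overlap when each starts before the other ends.
Sorted by start: Barre Lab, Zumba Power, Zumba Express, Zumba Intro, Spin Power, Core Intro, Spin 30, Yoga 30.
Zumba Power starts before Barre Lab ends → Barre Lab and Zumba Power overlap.
That's a conflict, so the schedule is not conflict-free.

No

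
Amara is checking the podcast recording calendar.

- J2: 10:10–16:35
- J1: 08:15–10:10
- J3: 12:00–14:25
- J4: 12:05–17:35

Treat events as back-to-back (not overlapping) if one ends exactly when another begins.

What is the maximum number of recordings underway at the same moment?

Sort all start/end points and keep a running count:
08:15 start J1 → 1
10:10 end J1 → 0
10:10 start J2 → 1
12:00 start J3 → 2
12:05 start J4 → 3
14:25 end J3 → 2
16:35 end J2 → 1
17:35 end J4 → 0
Peak is 3, at 12:05 (J2, J3, J4).

3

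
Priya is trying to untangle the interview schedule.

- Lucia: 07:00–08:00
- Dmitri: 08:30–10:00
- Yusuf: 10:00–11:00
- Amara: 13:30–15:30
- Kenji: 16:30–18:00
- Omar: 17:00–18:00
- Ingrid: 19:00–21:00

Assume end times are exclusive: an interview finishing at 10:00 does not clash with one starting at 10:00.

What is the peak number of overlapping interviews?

Sweep the timeline, counting +1 at each start and −1 at each end (ends before starts at a tie):
07:00 start Lucia → 1
08:00 end Lucia → 0
08:30 start Dmitri → 1
10:00 end Dmitri → 0
10:00 start Yusuf → 1
11:00 end Yusuf → 0
13:30 start Amara → 1
15:30 end Amara → 0
16:30 start Kenji → 1
17:00 start Omar → 2
18:00 end Kenji → 1
18:00 end Omar → 0
19:00 start Ingrid → 1
21:00 end Ingrid → 0
Peak is 2, at 17:00 (Kenji, Omar).

2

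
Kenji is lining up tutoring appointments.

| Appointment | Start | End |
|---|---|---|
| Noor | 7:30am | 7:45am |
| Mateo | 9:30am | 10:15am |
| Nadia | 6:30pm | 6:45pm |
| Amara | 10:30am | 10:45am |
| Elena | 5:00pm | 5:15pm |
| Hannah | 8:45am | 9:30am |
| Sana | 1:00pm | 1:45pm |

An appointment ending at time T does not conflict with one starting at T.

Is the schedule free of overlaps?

Yes

Two intervals overlap when each starts before the other ends.
Sorted by start: Noor, Hannah, Mateo, Amara, Sana, Elena, Nadia.
Hannah starts after Noor ends — done with Noor.
Mateo starts exactly when Hannah ends (back-to-back, no overlap) — done with Hannah.
Amara starts after Mateo ends — done with Mateo.
Sana starts after Amara ends — done with Amara.
Elena starts after Sana ends — done with Sana.
Nadia starts after Elena ends.
Every pair is clear; the schedule has no overlaps.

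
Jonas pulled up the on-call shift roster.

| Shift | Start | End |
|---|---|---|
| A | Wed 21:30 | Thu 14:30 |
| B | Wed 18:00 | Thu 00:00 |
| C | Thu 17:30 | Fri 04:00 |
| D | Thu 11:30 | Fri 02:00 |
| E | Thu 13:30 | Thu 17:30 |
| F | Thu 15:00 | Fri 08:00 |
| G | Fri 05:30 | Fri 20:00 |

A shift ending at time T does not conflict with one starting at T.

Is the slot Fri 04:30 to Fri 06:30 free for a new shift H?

No — it overlaps F, G

B: ends Thu 00:00 at or before H starts Fri 04:30 → clear.
A: ends Thu 14:30 at or before H starts Fri 04:30 → clear.
D: ends Fri 02:00 at or before H starts Fri 04:30 → clear.
E: ends Thu 17:30 at or before H starts Fri 04:30 → clear.
F: starts Thu 15:00 before H ends Fri 06:30, and ends Fri 08:00 after H starts Fri 04:30 → overlap.
C: ends Fri 04:00 at or before H starts Fri 04:30 → clear.
G: starts Fri 05:30 before H ends Fri 06:30, and ends Fri 20:00 after H starts Fri 04:30 → overlap.
H overlaps F, G.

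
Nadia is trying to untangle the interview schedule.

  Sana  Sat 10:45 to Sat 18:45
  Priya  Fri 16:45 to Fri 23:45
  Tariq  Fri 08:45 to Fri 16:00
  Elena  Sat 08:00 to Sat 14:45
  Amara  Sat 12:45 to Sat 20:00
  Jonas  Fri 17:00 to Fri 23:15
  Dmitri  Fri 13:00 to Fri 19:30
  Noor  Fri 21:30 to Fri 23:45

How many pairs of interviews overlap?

Sorted by start: Tariq, Dmitri, Priya, Jonas, Noor, Elena, Sana, Amara.
Dmitri starts before Tariq ends → Tariq and Dmitri overlap.
Priya starts after Tariq ends; Tariq is clear from here.
Priya starts before Dmitri ends → Dmitri and Priya overlap.
Jonas starts before Dmitri ends → Dmitri and Jonas overlap.
Noor starts after Dmitri ends; Dmitri is clear from here.
Jonas starts before Priya ends → Priya and Jonas overlap.
Noor starts before Priya ends → Priya and Noor overlap.
Elena starts after Priya ends; Priya is clear from here.
Noor starts before Jonas ends → Jonas and Noor overlap.
Elena starts after Jonas ends; Jonas is clear from here.
Elena starts after Noor ends; Noor is clear from here.
Sana starts before Elena ends → Elena and Sana overlap.
Amara starts before Elena ends → Elena and Amara overlap.
Amara starts before Sana ends → Sana and Amara overlap.
Overlapping pairs: Amara & Elena, Amara & Sana, Dmitri & Jonas, Dmitri & Priya, Dmitri & Tariq, Elena & Sana, Jonas & Noor, Jonas & Priya, Noor & Priya — 9 in total.

9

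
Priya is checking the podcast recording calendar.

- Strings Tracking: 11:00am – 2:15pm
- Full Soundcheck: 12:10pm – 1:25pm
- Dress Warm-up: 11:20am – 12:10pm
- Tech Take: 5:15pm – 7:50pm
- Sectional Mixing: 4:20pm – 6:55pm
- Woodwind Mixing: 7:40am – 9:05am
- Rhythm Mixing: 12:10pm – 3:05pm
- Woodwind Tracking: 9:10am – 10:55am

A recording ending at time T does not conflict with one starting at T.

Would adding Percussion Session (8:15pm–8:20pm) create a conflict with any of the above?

Woodwind Mixing: ends 9:05am at or before Percussion Session starts 8:15pm → clear.
Woodwind Tracking: ends 10:55am at or before Percussion Session starts 8:15pm → clear.
Strings Tracking: ends 2:15pm at or before Percussion Session starts 8:15pm → clear.
Dress Warm-up: ends 12:10pm at or before Percussion Session starts 8:15pm → clear.
Rhythm Mixing: ends 3:05pm at or before Percussion Session starts 8:15pm → clear.
Full Soundcheck: ends 1:25pm at or before Percussion Session starts 8:15pm → clear.
Sectional Mixing: ends 6:55pm at or before Percussion Session starts 8:15pm → clear.
Tech Take: ends 7:50pm at or before Percussion Session starts 8:15pm → clear.

No — it doesn't clash with anything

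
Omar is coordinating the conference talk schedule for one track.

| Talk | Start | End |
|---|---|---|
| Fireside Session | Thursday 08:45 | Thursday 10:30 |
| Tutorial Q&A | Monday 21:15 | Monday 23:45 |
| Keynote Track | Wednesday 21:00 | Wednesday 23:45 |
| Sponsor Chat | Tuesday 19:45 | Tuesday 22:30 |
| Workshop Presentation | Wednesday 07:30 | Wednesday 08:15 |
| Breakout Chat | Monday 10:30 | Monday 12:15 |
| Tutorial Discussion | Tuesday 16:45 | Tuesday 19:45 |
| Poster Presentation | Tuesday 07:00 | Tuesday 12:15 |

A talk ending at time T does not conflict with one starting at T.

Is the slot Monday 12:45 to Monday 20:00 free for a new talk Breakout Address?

Breakout Chat: ends Monday 12:15 at or before Breakout Address starts Monday 12:45 → clear.
Tutorial Q&A: starts Monday 21:15 at or after Breakout Address ends Monday 20:00 → clear.
Poster Presentation: starts Tuesday 07:00 at or after Breakout Address ends Monday 20:00 → clear.
Tutorial Discussion: starts Tuesday 16:45 at or after Breakout Address ends Monday 20:00 → clear.
Sponsor Chat: starts Tuesday 19:45 at or after Breakout Address ends Monday 20:00 → clear.
Workshop Presentation: starts Wednesday 07:30 at or after Breakout Address ends Monday 20:00 → clear.
Keynote Track: starts Wednesday 21:00 at or after Breakout Address ends Monday 20:00 → clear.
Fireside Session: starts Thursday 08:45 at or after Breakout Address ends Monday 20:00 → clear.

Yes — the slot is free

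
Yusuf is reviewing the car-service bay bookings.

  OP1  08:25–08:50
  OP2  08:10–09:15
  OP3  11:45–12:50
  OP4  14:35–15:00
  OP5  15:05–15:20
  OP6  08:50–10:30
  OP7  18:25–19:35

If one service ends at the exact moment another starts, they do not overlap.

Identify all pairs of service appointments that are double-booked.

Sorted by start: OP2, OP1, OP6, OP3, OP4, OP5, OP7.
OP1 starts before OP2 ends → OP2 and OP1 overlap.
OP6 starts before OP2 ends → OP2 and OP6 overlap.
OP3 starts after OP2 ends; OP2 is clear from here.
OP6 starts exactly when OP1 ends (back-to-back, no overlap); OP1 is clear from here.
OP3 starts after OP6 ends; OP6 is clear from here.
OP4 starts after OP3 ends; OP3 is clear from here.
OP5 starts after OP4 ends; OP4 is clear from here.
OP7 starts after OP5 ends.

OP1 & OP2, OP2 & OP6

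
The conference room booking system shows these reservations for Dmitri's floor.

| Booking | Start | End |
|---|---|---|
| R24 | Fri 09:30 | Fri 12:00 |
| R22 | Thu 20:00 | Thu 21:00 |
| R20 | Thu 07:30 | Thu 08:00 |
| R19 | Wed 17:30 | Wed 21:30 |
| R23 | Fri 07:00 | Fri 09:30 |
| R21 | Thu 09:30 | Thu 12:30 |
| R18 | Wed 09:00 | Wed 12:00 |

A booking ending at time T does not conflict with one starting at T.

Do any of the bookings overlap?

No

Sorted by start: R18, R19, R20, R21, R22, R23, R24.
R19 starts after R18 ends, so R18 has no further overlaps.
R20 starts after R19 ends, so R19 has no further overlaps.
R21 starts after R20 ends, so R20 has no further overlaps.
R22 starts after R21 ends, so R21 has no further overlaps.
R23 starts after R22 ends, so R22 has no further overlaps.
R24 starts exactly when R23 ends (back-to-back, no overlap).
Every pair is clear; the schedule has no overlaps.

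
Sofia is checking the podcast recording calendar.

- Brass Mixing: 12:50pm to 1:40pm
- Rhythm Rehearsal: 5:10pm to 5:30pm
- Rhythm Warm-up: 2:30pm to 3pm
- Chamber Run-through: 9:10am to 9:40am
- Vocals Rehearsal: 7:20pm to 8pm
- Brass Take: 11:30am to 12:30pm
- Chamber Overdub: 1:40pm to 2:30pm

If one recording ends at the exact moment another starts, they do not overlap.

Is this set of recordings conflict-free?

Sorted by start: Chamber Run-through, Brass Take, Brass Mixing, Chamber Overdub, Rhythm Warm-up, Rhythm Rehearsal, Vocals Rehearsal.
Brass Take starts after Chamber Run-through ends, so Chamber Run-through has no further overlaps.
Brass Mixing starts after Brass Take ends, so Brass Take has no further overlaps.
Chamber Overdub starts exactly when Brass Mixing ends (back-to-back, no overlap), so Brass Mixing has no further overlaps.
Rhythm Warm-up starts exactly when Chamber Overdub ends (back-to-back, no overlap), so Chamber Overdub has no further overlaps.
Rhythm Rehearsal starts after Rhythm Warm-up ends, so Rhythm Warm-up has no further overlaps.
Vocals Rehearsal starts after Rhythm Rehearsal ends.
Every pair is clear; the schedule has no overlaps.

Yes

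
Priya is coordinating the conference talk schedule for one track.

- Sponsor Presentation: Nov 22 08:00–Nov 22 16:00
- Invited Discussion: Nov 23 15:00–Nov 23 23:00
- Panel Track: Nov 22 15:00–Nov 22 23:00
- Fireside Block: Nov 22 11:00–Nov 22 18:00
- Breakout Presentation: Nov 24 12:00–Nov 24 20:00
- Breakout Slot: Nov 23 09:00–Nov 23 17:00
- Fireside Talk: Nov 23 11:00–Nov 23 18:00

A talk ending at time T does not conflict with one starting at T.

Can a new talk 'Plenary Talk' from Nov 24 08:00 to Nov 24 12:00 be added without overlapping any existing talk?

Sponsor Presentation: ends Nov 22 16:00 at or before Plenary Talk starts Nov 24 08:00 → clear.
Fireside Block: ends Nov 22 18:00 at or before Plenary Talk starts Nov 24 08:00 → clear.
Panel Track: ends Nov 22 23:00 at or before Plenary Talk starts Nov 24 08:00 → clear.
Breakout Slot: ends Nov 23 17:00 at or before Plenary Talk starts Nov 24 08:00 → clear.
Fireside Talk: ends Nov 23 18:00 at or before Plenary Talk starts Nov 24 08:00 → clear.
Invited Discussion: ends Nov 23 23:00 at or before Plenary Talk starts Nov 24 08:00 → clear.
Breakout Presentation: starts Nov 24 12:00 at or after Plenary Talk ends Nov 24 12:00 → clear.

Yes — the slot is free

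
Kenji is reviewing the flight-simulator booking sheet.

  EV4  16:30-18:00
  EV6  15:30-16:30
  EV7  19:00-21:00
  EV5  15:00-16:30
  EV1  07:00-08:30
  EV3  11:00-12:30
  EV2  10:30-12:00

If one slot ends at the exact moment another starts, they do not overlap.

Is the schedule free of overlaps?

No

Check each pair: they overlap iff neither finishes before the other starts.
Sorted by start: EV1, EV2, EV3, EV5, EV6, EV4, EV7.
EV2 starts after EV1 ends, so EV1 has no further overlaps.
EV3 starts before EV2 ends → EV2 and EV3 overlap.
That's a conflict, so the schedule is not conflict-free.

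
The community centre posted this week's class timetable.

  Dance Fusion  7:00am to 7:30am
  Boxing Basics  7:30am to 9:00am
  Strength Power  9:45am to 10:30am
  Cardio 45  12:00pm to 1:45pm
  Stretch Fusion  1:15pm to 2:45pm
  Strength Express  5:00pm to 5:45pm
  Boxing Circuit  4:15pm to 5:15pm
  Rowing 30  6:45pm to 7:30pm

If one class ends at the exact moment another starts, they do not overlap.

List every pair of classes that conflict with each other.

Check each pair: they overlap iff neither finishes before the other starts.
Sorted by start: Dance Fusion, Boxing Basics, Strength Power, Cardio 45, Stretch Fusion, Boxing Circuit, Strength Express, Rowing 30.
Boxing Basics starts exactly when Dance Fusion ends (back-to-back, no overlap) — done with Dance Fusion.
Strength Power starts after Boxing Basics ends — done with Boxing Basics.
Cardio 45 starts after Strength Power ends — done with Strength Power.
Stretch Fusion starts before Cardio 45 ends → Cardio 45 and Stretch Fusion overlap.
Boxing Circuit starts after Cardio 45 ends — done with Cardio 45.
Boxing Circuit starts after Stretch Fusion ends — done with Stretch Fusion.
Strength Express starts before Boxing Circuit ends → Boxing Circuit and Strength Express overlap.
Rowing 30 starts after Boxing Circuit ends.
Rowing 30 starts after Strength Express ends.

Boxing Circuit & Strength Express, Cardio 45 & Stretch Fusion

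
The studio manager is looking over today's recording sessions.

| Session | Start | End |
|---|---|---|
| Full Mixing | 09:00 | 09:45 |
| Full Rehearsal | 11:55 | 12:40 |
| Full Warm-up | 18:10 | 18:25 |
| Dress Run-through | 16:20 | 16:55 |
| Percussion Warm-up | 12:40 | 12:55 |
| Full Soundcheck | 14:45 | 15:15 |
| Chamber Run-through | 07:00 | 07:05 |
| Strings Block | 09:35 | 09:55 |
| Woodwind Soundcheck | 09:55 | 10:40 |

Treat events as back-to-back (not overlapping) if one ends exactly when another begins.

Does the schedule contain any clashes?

Yes

Sorted by start: Chamber Run-through, Full Mixing, Strings Block, Woodwind Soundcheck, Full Rehearsal, Percussion Warm-up, Full Soundcheck, Dress Run-through, Full Warm-up.
Full Mixing starts after Chamber Run-through ends, so Chamber Run-through has no further overlaps.
Strings Block starts before Full Mixing ends → Full Mixing and Strings Block overlap.
That's a conflict, so the schedule is not conflict-free.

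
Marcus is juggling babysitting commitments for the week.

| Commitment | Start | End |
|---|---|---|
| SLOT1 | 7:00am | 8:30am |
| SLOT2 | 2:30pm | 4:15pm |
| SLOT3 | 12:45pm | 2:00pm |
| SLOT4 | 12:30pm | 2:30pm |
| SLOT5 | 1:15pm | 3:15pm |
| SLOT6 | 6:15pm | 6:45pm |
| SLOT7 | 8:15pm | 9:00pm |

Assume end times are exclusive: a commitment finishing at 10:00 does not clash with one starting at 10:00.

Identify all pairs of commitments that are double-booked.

Sorted by start: SLOT1, SLOT4, SLOT3, SLOT5, SLOT2, SLOT6, SLOT7.
SLOT4 starts after SLOT1 ends, so nothing later overlaps SLOT1 either.
SLOT3 starts before SLOT4 ends → SLOT4 and SLOT3 overlap.
SLOT5 starts before SLOT4 ends → SLOT4 and SLOT5 overlap.
SLOT2 starts exactly when SLOT4 ends (back-to-back, no overlap), so nothing later overlaps SLOT4 either.
SLOT5 starts before SLOT3 ends → SLOT3 and SLOT5 overlap.
SLOT2 starts after SLOT3 ends, so nothing later overlaps SLOT3 either.
SLOT2 starts before SLOT5 ends → SLOT5 and SLOT2 overlap.
SLOT6 starts after SLOT5 ends, so nothing later overlaps SLOT5 either.
SLOT6 starts after SLOT2 ends, so nothing later overlaps SLOT2 either.
SLOT7 starts after SLOT6 ends.

SLOT2 & SLOT5, SLOT3 & SLOT4, SLOT3 & SLOT5, SLOT4 & SLOT5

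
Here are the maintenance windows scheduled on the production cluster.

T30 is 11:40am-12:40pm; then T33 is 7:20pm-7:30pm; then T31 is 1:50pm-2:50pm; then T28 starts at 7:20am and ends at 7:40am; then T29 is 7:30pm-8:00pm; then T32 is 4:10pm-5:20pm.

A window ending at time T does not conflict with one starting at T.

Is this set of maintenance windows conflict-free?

Yes

Check each pair: they overlap iff neither finishes before the other starts.
Sorted by start: T28, T30, T31, T32, T33, T29.
T30 starts after T28 ends; T28 is clear from here.
T31 starts after T30 ends; T30 is clear from here.
T32 starts after T31 ends; T31 is clear from here.
T33 starts after T32 ends; T32 is clear from here.
T29 starts exactly when T33 ends (back-to-back, no overlap).
Every pair is clear; the schedule has no overlaps.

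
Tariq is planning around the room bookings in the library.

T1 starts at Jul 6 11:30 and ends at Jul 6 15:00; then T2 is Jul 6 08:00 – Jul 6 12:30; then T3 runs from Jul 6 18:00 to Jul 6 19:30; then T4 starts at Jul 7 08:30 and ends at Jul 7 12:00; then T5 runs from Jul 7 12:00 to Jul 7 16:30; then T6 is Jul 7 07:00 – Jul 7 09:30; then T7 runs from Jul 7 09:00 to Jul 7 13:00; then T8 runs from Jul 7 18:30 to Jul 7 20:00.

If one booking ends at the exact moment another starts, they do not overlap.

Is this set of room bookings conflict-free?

No

Sorted by start: T2, T1, T3, T6, T4, T7, T5, T8.
T1 starts before T2 ends → T2 and T1 overlap.
That's a conflict, so the schedule is not conflict-free.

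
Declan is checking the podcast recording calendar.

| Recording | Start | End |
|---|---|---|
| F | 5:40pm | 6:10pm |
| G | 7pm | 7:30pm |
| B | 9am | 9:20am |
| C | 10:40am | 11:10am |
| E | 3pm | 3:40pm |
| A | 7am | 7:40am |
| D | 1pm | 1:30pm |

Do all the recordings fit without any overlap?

Sorted by start: A, B, C, D, E, F, G.
B starts after A ends; A is clear from here.
C starts after B ends; B is clear from here.
D starts after C ends; C is clear from here.
E starts after D ends; D is clear from here.
F starts after E ends; E is clear from here.
G starts after F ends.
Every pair is clear; the schedule has no overlaps.

Yes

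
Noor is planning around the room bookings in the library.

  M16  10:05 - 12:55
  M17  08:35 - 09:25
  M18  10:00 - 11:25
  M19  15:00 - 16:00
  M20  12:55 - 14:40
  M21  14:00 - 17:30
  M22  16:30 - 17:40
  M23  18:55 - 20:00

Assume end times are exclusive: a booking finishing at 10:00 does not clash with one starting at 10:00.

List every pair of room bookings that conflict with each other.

Sorted by start: M17, M18, M16, M20, M21, M19, M22, M23.
M18 starts after M17 ends — done with M17.
M16 starts before M18 ends → M18 and M16 overlap.
M20 starts after M18 ends — done with M18.
M20 starts exactly when M16 ends (back-to-back, no overlap) — done with M16.
M21 starts before M20 ends → M20 and M21 overlap.
M19 starts after M20 ends — done with M20.
M19 starts before M21 ends → M21 and M19 overlap.
M22 starts before M21 ends → M21 and M22 overlap.
M23 starts after M21 ends.
M22 starts after M19 ends — done with M19.
M23 starts after M22 ends.

M16 & M18, M19 & M21, M20 & M21, M21 & M22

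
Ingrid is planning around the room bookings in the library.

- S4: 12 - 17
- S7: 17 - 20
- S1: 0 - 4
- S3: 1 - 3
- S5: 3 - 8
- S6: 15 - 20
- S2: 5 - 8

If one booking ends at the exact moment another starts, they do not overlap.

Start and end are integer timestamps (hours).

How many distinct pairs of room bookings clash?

5

Sorted by start: S1, S3, S5, S2, S4, S6, S7.
S3 starts before S1 ends → S1 and S3 overlap.
S5 starts before S1 ends → S1 and S5 overlap.
S2 starts after S1 ends, so nothing later overlaps S1 either.
S5 starts exactly when S3 ends (back-to-back, no overlap), so nothing later overlaps S3 either.
S2 starts before S5 ends → S5 and S2 overlap.
S4 starts after S5 ends, so nothing later overlaps S5 either.
S4 starts after S2 ends, so nothing later overlaps S2 either.
S6 starts before S4 ends → S4 and S6 overlap.
S7 starts exactly when S4 ends (back-to-back, no overlap).
S7 starts before S6 ends → S6 and S7 overlap.
Overlapping pairs: S1 & S3, S1 & S5, S2 & S5, S4 & S6, S6 & S7 — 5 in total.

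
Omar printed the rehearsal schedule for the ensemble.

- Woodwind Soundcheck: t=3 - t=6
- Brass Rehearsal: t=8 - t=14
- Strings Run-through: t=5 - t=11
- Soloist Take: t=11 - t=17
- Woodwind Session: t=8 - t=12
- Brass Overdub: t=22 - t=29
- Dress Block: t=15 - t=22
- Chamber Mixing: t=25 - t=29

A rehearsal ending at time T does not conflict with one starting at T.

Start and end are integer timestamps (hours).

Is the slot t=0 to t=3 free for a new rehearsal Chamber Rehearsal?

Yes — the slot is free

Woodwind Soundcheck: starts t=3 at or after Chamber Rehearsal ends t=3 → clear.
Strings Run-through: starts t=5 at or after Chamber Rehearsal ends t=3 → clear.
Brass Rehearsal: starts t=8 at or after Chamber Rehearsal ends t=3 → clear.
Woodwind Session: starts t=8 at or after Chamber Rehearsal ends t=3 → clear.
Soloist Take: starts t=11 at or after Chamber Rehearsal ends t=3 → clear.
Dress Block: starts t=15 at or after Chamber Rehearsal ends t=3 → clear.
Brass Overdub: starts t=22 at or after Chamber Rehearsal ends t=3 → clear.
Chamber Mixing: starts t=25 at or after Chamber Rehearsal ends t=3 → clear.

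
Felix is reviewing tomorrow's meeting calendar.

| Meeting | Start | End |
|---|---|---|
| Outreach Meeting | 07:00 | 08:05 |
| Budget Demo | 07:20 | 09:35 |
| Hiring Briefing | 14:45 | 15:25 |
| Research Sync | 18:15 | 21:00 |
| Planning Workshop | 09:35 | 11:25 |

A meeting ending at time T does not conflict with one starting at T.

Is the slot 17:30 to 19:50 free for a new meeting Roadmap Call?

No — it overlaps Research Sync

Outreach Meeting: ends 08:05 at or before Roadmap Call starts 17:30 → clear.
Budget Demo: ends 09:35 at or before Roadmap Call starts 17:30 → clear.
Planning Workshop: ends 11:25 at or before Roadmap Call starts 17:30 → clear.
Hiring Briefing: ends 15:25 at or before Roadmap Call starts 17:30 → clear.
Research Sync: starts 18:15 before Roadmap Call ends 19:50, and ends 21:00 after Roadmap Call starts 17:30 → overlap.
Roadmap Call overlaps Research Sync.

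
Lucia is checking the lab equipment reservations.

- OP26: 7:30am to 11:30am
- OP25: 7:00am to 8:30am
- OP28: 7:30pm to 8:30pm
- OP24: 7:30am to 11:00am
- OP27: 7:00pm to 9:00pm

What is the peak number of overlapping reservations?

3

Sort all start/end points and keep a running count:
7:00am start OP25 → 1
7:30am start OP24 → 2
7:30am start OP26 → 3
8:30am end OP25 → 2
11:00am end OP24 → 1
11:30am end OP26 → 0
7:00pm start OP27 → 1
7:30pm start OP28 → 2
8:30pm end OP28 → 1
9:00pm end OP27 → 0
Peak is 3, at 7:30am (OP24, OP25, OP26).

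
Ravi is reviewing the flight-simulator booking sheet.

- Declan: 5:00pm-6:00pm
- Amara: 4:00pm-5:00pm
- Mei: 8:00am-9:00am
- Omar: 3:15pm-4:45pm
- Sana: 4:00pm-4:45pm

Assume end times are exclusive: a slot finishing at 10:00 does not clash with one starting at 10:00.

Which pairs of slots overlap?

Sorted by start: Mei, Omar, Sana, Amara, Declan.
Omar starts after Mei ends — done with Mei.
Sana starts before Omar ends → Omar and Sana overlap.
Amara starts before Omar ends → Omar and Amara overlap.
Declan starts after Omar ends.
Amara starts before Sana ends → Sana and Amara overlap.
Declan starts after Sana ends.
Declan starts exactly when Amara ends (back-to-back, no overlap).

Amara & Omar, Amara & Sana, Omar & Sana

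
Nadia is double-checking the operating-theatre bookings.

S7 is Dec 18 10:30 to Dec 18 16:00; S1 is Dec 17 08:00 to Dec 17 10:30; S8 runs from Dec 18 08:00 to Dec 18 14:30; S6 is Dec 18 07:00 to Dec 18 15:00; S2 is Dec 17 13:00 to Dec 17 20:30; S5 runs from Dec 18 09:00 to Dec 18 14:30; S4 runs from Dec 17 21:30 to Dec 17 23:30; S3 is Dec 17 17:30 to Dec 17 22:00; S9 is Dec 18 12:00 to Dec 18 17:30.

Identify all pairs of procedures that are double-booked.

Sorted by start: S1, S2, S3, S4, S6, S8, S5, S7, S9.
S2 starts after S1 ends — done with S1.
S3 starts before S2 ends → S2 and S3 overlap.
S4 starts after S2 ends — done with S2.
S4 starts before S3 ends → S3 and S4 overlap.
S6 starts after S3 ends — done with S3.
S6 starts after S4 ends — done with S4.
S8 starts before S6 ends → S6 and S8 overlap.
S5 starts before S6 ends → S6 and S5 overlap.
S7 starts before S6 ends → S6 and S7 overlap.
S9 starts before S6 ends → S6 and S9 overlap.
S5 starts before S8 ends → S8 and S5 overlap.
S7 starts before S8 ends → S8 and S7 overlap.
S9 starts before S8 ends → S8 and S9 overlap.
S7 starts before S5 ends → S5 and S7 overlap.
S9 starts before S5 ends → S5 and S9 overlap.
S9 starts before S7 ends → S7 and S9 overlap.

S2 & S3, S3 & S4, S5 & S6, S5 & S7, S5 & S8, S5 & S9, S6 & S7, S6 & S8, S6 & S9, S7 & S8, S7 & S9, S8 & S9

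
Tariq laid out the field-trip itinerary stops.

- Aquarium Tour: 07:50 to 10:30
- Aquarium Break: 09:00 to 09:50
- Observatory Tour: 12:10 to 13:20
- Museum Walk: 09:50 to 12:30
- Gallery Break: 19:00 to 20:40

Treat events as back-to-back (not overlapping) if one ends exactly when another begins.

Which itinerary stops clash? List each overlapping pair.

Aquarium Break & Aquarium Tour, Aquarium Tour & Museum Walk, Museum Walk & Observatory Tour

Two intervals overlap when each starts before the other ends.
Sorted by start: Aquarium Tour, Aquarium Break, Museum Walk, Observatory Tour, Gallery Break.
Aquarium Break starts before Aquarium Tour ends → Aquarium Tour and Aquarium Break overlap.
Museum Walk starts before Aquarium Tour ends → Aquarium Tour and Museum Walk overlap.
Observatory Tour starts after Aquarium Tour ends, so nothing later overlaps Aquarium Tour either.
Museum Walk starts exactly when Aquarium Break ends (back-to-back, no overlap), so nothing later overlaps Aquarium Break either.
Observatory Tour starts before Museum Walk ends → Museum Walk and Observatory Tour overlap.
Gallery Break starts after Museum Walk ends.
Gallery Break starts after Observatory Tour ends.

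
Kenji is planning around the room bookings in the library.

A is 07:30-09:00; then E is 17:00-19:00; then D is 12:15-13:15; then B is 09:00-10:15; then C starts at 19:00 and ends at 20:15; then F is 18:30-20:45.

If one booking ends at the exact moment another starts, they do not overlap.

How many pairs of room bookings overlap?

Two intervals overlap when each starts before the other ends.
Sorted by start: A, B, D, E, F, C.
B starts exactly when A ends (back-to-back, no overlap), so A has no further overlaps.
D starts after B ends, so B has no further overlaps.
E starts after D ends, so D has no further overlaps.
F starts before E ends → E and F overlap.
C starts exactly when E ends (back-to-back, no overlap).
C starts before F ends → F and C overlap.
Overlapping pairs: C & F, E & F — 2 in total.

2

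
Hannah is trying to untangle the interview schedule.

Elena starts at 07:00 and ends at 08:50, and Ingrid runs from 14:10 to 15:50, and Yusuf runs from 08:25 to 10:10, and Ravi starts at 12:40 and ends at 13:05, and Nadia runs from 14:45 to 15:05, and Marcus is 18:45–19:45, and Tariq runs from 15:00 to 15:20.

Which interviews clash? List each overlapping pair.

Sorted by start: Elena, Yusuf, Ravi, Ingrid, Nadia, Tariq, Marcus.
Yusuf starts before Elena ends → Elena and Yusuf overlap.
Ravi starts after Elena ends — done with Elena.
Ravi starts after Yusuf ends — done with Yusuf.
Ingrid starts after Ravi ends — done with Ravi.
Nadia starts before Ingrid ends → Ingrid and Nadia overlap.
Tariq starts before Ingrid ends → Ingrid and Tariq overlap.
Marcus starts after Ingrid ends.
Tariq starts before Nadia ends → Nadia and Tariq overlap.
Marcus starts after Nadia ends.
Marcus starts after Tariq ends.

Elena & Yusuf, Ingrid & Nadia, Ingrid & Tariq, Nadia & Tariq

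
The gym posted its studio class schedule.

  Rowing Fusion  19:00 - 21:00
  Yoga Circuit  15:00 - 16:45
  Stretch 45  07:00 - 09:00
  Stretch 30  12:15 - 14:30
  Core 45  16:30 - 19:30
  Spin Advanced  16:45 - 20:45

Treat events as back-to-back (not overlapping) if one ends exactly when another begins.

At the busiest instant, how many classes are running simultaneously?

3

Walk through starts and ends in time order (an end at T is processed before a start at T):
07:00 start Stretch 45 → 1
09:00 end Stretch 45 → 0
12:15 start Stretch 30 → 1
14:30 end Stretch 30 → 0
15:00 start Yoga Circuit → 1
16:30 start Core 45 → 2
16:45 end Yoga Circuit → 1
16:45 start Spin Advanced → 2
19:00 start Rowing Fusion → 3
19:30 end Core 45 → 2
20:45 end Spin Advanced → 1
21:00 end Rowing Fusion → 0
Peak is 3, at 19:00 (Core 45, Rowing Fusion, Spin Advanced).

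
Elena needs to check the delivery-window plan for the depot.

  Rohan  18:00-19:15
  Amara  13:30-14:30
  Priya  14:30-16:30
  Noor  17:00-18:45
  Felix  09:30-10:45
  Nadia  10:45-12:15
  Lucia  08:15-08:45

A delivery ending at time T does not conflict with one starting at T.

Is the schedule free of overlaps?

Sorted by start: Lucia, Felix, Nadia, Amara, Priya, Noor, Rohan.
Felix starts after Lucia ends; Lucia is clear from here.
Nadia starts exactly when Felix ends (back-to-back, no overlap); Felix is clear from here.
Amara starts after Nadia ends; Nadia is clear from here.
Priya starts exactly when Amara ends (back-to-back, no overlap); Amara is clear from here.
Noor starts after Priya ends; Priya is clear from here.
Rohan starts before Noor ends → Noor and Rohan overlap.
That's a conflict, so the schedule is not conflict-free.

No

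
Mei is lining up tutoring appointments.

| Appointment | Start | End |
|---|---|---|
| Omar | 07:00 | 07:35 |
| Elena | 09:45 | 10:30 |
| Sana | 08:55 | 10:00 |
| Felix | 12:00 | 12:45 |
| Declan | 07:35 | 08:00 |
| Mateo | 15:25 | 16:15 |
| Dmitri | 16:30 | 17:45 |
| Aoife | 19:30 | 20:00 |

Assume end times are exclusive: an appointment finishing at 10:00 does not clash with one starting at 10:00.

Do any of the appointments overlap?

Sorted by start: Omar, Declan, Sana, Elena, Felix, Mateo, Dmitri, Aoife.
Declan starts exactly when Omar ends (back-to-back, no overlap), so nothing later overlaps Omar either.
Sana starts after Declan ends, so nothing later overlaps Declan either.
Elena starts before Sana ends → Sana and Elena overlap.
That's a conflict, so the schedule is not conflict-free.

Yes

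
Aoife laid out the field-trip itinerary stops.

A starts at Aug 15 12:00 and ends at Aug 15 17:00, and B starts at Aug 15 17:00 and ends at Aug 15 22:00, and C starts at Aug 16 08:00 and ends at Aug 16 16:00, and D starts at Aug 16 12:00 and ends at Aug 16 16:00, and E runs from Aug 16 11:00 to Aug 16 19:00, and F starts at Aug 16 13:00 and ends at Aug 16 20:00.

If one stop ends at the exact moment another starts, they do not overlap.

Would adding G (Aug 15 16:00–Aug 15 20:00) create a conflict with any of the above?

A: starts Aug 15 12:00 before G ends Aug 15 20:00, and ends Aug 15 17:00 after G starts Aug 15 16:00 → overlap.
B: starts Aug 15 17:00 before G ends Aug 15 20:00, and ends Aug 15 22:00 after G starts Aug 15 16:00 → overlap.
C: starts Aug 16 08:00 at or after G ends Aug 15 20:00 → clear.
E: starts Aug 16 11:00 at or after G ends Aug 15 20:00 → clear.
D: starts Aug 16 12:00 at or after G ends Aug 15 20:00 → clear.
F: starts Aug 16 13:00 at or after G ends Aug 15 20:00 → clear.
G overlaps A, B.

Yes — it overlaps A, B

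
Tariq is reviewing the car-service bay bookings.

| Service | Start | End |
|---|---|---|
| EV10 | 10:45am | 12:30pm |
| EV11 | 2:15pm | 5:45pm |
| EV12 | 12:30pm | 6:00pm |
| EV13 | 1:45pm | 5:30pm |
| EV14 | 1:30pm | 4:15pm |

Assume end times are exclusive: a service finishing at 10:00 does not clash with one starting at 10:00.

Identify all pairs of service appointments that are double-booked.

EV11 & EV12, EV11 & EV13, EV11 & EV14, EV12 & EV13, EV12 & EV14, EV13 & EV14

Sorted by start: EV10, EV12, EV14, EV13, EV11.
EV12 starts exactly when EV10 ends (back-to-back, no overlap); EV10 is clear from here.
EV14 starts before EV12 ends → EV12 and EV14 overlap.
EV13 starts before EV12 ends → EV12 and EV13 overlap.
EV11 starts before EV12 ends → EV12 and EV11 overlap.
EV13 starts before EV14 ends → EV14 and EV13 overlap.
EV11 starts before EV14 ends → EV14 and EV11 overlap.
EV11 starts before EV13 ends → EV13 and EV11 overlap.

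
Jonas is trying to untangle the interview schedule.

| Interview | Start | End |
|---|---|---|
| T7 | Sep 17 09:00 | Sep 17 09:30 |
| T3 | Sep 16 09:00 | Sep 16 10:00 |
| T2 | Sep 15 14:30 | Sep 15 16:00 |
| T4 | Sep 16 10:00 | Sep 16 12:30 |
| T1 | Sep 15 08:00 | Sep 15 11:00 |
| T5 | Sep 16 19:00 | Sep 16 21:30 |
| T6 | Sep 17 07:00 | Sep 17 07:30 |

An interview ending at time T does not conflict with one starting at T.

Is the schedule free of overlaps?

Sorted by start: T1, T2, T3, T4, T5, T6, T7.
T2 starts after T1 ends; T1 is clear from here.
T3 starts after T2 ends; T2 is clear from here.
T4 starts exactly when T3 ends (back-to-back, no overlap); T3 is clear from here.
T5 starts after T4 ends; T4 is clear from here.
T6 starts after T5 ends; T5 is clear from here.
T7 starts after T6 ends.
Every pair is clear; the schedule has no overlaps.

Yes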